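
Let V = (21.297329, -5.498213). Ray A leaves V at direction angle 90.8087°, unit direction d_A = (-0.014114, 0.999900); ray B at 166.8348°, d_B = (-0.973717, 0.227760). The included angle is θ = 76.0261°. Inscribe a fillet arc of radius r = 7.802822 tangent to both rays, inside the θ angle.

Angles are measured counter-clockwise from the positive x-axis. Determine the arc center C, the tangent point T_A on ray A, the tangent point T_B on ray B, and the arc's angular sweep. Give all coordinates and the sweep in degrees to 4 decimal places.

bisector direction at 128.8218° = (-0.626900,0.779100)
center distance |VC| = r/sin(θ/2) = 7.802822/sin(38.0130°) = 12.670190
C = V + |VC|·bis = (13.3544,4.3731)
T_A = V + ((C−V)·d_A)·d_A = V + 9.9825·d_A = (21.1564,4.4833)
T_B = V + ((C−V)·d_B)·d_B = V + 9.9825·d_B = (11.5772,-3.2246)
sweep = 180° − θ = 103.9739°

center=(13.3544,4.3731) T_A=(21.1564,4.4833) T_B=(11.5772,-3.2246) sweep=103.9739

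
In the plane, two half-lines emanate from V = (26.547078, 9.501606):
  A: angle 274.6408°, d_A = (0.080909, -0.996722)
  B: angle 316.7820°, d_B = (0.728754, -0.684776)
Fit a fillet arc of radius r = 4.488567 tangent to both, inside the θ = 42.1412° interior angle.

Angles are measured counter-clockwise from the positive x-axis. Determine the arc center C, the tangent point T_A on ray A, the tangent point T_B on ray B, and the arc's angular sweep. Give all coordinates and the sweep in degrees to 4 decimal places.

bisector direction at 295.7114° = (0.433838,-0.900991)
center distance |VC| = r/sin(θ/2) = 4.488567/sin(21.0706°) = 12.484956
C = V + |VC|·bis = (31.9635,-1.7472)
T_A = V + ((C−V)·d_A)·d_A = V + 11.6502·d_A = (27.4897,-2.1104)
T_B = V + ((C−V)·d_B)·d_B = V + 11.6502·d_B = (35.0372,1.5238)
sweep = 180° − θ = 137.8588°

center=(31.9635,-1.7472) T_A=(27.4897,-2.1104) T_B=(35.0372,1.5238) sweep=137.8588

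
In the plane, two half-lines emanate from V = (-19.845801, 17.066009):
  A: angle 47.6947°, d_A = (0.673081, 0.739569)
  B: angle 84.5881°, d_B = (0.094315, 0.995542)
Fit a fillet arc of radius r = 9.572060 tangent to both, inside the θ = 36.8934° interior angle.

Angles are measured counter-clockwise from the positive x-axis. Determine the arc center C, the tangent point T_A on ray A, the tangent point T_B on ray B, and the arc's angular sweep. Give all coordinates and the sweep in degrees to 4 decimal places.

bisector direction at 66.1414° = (0.404481,0.914546)
center distance |VC| = r/sin(θ/2) = 9.572060/sin(18.4467°) = 30.250899
C = V + |VC|·bis = (-7.6099,44.7319)
T_A = V + ((C−V)·d_A)·d_A = V + 28.6966·d_A = (-0.5307,38.2891)
T_B = V + ((C−V)·d_B)·d_B = V + 28.6966·d_B = (-17.1393,45.6347)
sweep = 180° − θ = 143.1066°

center=(-7.6099,44.7319) T_A=(-0.5307,38.2891) T_B=(-17.1393,45.6347) sweep=143.1066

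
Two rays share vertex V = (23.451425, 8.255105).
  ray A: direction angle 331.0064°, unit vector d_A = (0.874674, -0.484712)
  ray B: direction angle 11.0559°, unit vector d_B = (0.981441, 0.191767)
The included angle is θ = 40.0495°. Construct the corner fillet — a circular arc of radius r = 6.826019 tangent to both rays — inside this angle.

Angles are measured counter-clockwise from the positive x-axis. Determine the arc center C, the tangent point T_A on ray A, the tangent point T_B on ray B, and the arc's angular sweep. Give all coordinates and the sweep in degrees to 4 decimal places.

center=(43.1420,5.1474) T_A=(39.8333,-0.8231) T_B=(41.8330,11.8467) sweep=139.9505

bisector direction at 351.0311° = (0.987773,-0.155897)
center distance |VC| = r/sin(θ/2) = 6.826019/sin(20.0248°) = 19.934288
C = V + |VC|·bis = (43.1420,5.1474)
T_A = V + ((C−V)·d_A)·d_A = V + 18.7292·d_A = (39.8333,-0.8231)
T_B = V + ((C−V)·d_B)·d_B = V + 18.7292·d_B = (41.8330,11.8467)
sweep = 180° − θ = 139.9505°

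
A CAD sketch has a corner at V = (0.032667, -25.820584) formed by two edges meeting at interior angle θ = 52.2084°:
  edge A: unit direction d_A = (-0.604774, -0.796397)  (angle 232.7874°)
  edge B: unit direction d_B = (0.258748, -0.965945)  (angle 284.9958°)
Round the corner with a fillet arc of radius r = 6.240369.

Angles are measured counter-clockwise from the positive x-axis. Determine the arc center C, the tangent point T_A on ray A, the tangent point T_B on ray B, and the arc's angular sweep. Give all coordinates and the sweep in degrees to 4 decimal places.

center=(-2.6998,-39.7374) T_A=(-7.6696,-35.9633) T_B=(3.3280,-38.1227) sweep=127.7916

bisector direction at 258.8916° = (-0.192666,-0.981264)
center distance |VC| = r/sin(θ/2) = 6.240369/sin(26.1042°) = 14.182496
C = V + |VC|·bis = (-2.6998,-39.7374)
T_A = V + ((C−V)·d_A)·d_A = V + 12.7358·d_A = (-7.6696,-35.9633)
T_B = V + ((C−V)·d_B)·d_B = V + 12.7358·d_B = (3.3280,-38.1227)
sweep = 180° − θ = 127.7916°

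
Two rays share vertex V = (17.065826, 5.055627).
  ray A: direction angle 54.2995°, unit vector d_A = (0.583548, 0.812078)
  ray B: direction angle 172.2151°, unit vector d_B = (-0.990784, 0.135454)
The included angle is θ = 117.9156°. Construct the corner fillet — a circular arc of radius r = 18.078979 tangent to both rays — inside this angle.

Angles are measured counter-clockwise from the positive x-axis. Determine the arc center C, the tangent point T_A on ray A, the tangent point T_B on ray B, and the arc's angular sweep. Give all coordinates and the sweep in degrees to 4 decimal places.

bisector direction at 113.2573° = (-0.394861,0.918741)
center distance |VC| = r/sin(θ/2) = 18.078979/sin(58.9578°) = 21.100885
C = V + |VC|·bis = (8.7339,24.4419)
T_A = V + ((C−V)·d_A)·d_A = V + 10.8811·d_A = (23.4155,13.8919)
T_B = V + ((C−V)·d_B)·d_B = V + 10.8811·d_B = (6.2850,6.5295)
sweep = 180° − θ = 62.0844°

center=(8.7339,24.4419) T_A=(23.4155,13.8919) T_B=(6.2850,6.5295) sweep=62.0844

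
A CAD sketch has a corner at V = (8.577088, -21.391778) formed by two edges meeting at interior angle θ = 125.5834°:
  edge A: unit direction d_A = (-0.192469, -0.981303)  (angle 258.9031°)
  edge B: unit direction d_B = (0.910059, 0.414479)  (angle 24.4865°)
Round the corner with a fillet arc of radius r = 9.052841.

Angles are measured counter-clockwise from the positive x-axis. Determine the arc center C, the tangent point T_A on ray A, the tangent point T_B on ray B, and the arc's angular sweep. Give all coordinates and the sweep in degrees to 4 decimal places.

center=(16.5649,-27.7013) T_A=(7.6813,-25.9589) T_B=(12.8127,-19.4627) sweep=54.4166

bisector direction at 321.6948° = (0.784720,-0.619850)
center distance |VC| = r/sin(θ/2) = 9.052841/sin(62.7917°) = 10.179164
C = V + |VC|·bis = (16.5649,-27.7013)
T_A = V + ((C−V)·d_A)·d_A = V + 4.6542·d_A = (7.6813,-25.9589)
T_B = V + ((C−V)·d_B)·d_B = V + 4.6542·d_B = (12.8127,-19.4627)
sweep = 180° − θ = 54.4166°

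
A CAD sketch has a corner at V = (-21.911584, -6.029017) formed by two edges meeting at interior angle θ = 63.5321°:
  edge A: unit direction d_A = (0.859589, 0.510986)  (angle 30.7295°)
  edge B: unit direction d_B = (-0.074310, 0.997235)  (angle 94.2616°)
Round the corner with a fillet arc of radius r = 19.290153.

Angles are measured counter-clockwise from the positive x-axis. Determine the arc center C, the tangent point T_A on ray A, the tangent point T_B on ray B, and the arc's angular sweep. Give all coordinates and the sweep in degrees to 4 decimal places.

bisector direction at 62.4956° = (0.461818,0.886975)
center distance |VC| = r/sin(θ/2) = 19.290153/sin(31.7660°) = 36.641800
C = V + |VC|·bis = (-4.9898,26.4713)
T_A = V + ((C−V)·d_A)·d_A = V + 31.1530·d_A = (4.8672,9.8897)
T_B = V + ((C−V)·d_B)·d_B = V + 31.1530·d_B = (-24.2266,25.0379)
sweep = 180° − θ = 116.4679°

center=(-4.9898,26.4713) T_A=(4.8672,9.8897) T_B=(-24.2266,25.0379) sweep=116.4679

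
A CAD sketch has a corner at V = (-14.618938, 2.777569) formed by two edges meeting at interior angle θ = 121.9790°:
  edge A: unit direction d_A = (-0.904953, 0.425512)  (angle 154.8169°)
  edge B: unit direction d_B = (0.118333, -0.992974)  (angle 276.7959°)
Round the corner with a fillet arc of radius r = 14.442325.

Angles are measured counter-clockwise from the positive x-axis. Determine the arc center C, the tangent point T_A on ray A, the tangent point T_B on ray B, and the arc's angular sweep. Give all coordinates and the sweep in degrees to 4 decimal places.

bisector direction at 215.8064° = (-0.810998,-0.585048)
center distance |VC| = r/sin(θ/2) = 14.442325/sin(60.9895°) = 16.514369
C = V + |VC|·bis = (-28.0121,-6.8841)
T_A = V + ((C−V)·d_A)·d_A = V + 8.0090·d_A = (-21.8667,6.1855)
T_B = V + ((C−V)·d_B)·d_B = V + 8.0090·d_B = (-13.6712,-5.1751)
sweep = 180° − θ = 58.0210°

center=(-28.0121,-6.8841) T_A=(-21.8667,6.1855) T_B=(-13.6712,-5.1751) sweep=58.0210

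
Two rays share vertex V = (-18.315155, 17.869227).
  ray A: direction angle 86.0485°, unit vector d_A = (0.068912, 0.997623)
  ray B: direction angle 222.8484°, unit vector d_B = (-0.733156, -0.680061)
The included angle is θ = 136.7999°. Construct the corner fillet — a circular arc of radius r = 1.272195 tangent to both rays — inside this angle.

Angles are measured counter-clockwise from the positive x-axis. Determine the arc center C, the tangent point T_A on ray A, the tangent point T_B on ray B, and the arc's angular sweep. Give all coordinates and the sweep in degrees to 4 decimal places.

bisector direction at 154.4484° = (-0.902198,0.431323)
center distance |VC| = r/sin(θ/2) = 1.272195/sin(68.4000°) = 1.368281
C = V + |VC|·bis = (-19.5496,18.4594)
T_A = V + ((C−V)·d_A)·d_A = V + 0.5037·d_A = (-18.2804,18.3717)
T_B = V + ((C−V)·d_B)·d_B = V + 0.5037·d_B = (-18.6844,17.5267)
sweep = 180° − θ = 43.2001°

center=(-19.5496,18.4594) T_A=(-18.2804,18.3717) T_B=(-18.6844,17.5267) sweep=43.2001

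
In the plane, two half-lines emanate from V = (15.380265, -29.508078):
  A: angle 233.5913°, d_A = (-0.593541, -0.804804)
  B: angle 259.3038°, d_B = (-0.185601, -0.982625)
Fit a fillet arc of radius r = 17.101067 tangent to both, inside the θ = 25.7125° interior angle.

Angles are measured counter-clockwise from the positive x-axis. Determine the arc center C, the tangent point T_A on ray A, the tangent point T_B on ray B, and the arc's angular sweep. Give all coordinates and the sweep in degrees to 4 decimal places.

bisector direction at 246.4475° = (-0.399588,-0.916695)
center distance |VC| = r/sin(θ/2) = 17.101067/sin(12.8562°) = 76.856745
C = V + |VC|·bis = (-15.3308,-99.9622)
T_A = V + ((C−V)·d_A)·d_A = V + 74.9301·d_A = (-29.0938,-89.8121)
T_B = V + ((C−V)·d_B)·d_B = V + 74.9301·d_B = (1.4731,-103.1362)
sweep = 180° − θ = 154.2875°

center=(-15.3308,-99.9622) T_A=(-29.0938,-89.8121) T_B=(1.4731,-103.1362) sweep=154.2875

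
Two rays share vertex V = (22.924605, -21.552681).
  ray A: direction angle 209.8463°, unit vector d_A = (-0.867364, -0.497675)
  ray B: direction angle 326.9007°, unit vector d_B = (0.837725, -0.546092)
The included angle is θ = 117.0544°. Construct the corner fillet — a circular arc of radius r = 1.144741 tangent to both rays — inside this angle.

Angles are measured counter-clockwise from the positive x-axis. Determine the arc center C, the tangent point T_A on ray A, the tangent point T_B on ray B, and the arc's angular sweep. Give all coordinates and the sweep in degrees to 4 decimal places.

center=(22.8865,-22.8943) T_A=(22.3168,-21.9014) T_B=(23.5116,-21.9354) sweep=62.9456

bisector direction at 268.3735° = (-0.028384,-0.999597)
center distance |VC| = r/sin(θ/2) = 1.144741/sin(58.5272°) = 1.342194
C = V + |VC|·bis = (22.8865,-22.8943)
T_A = V + ((C−V)·d_A)·d_A = V + 0.7008·d_A = (22.3168,-21.9014)
T_B = V + ((C−V)·d_B)·d_B = V + 0.7008·d_B = (23.5116,-21.9354)
sweep = 180° − θ = 62.9456°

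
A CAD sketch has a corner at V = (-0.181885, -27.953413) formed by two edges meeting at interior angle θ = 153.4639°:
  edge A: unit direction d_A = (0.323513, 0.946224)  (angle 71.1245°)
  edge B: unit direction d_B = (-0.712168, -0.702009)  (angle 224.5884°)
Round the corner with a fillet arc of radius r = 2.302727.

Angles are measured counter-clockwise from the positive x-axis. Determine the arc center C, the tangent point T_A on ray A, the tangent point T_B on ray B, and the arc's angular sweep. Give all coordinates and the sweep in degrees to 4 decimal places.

center=(-2.1851,-26.6947) T_A=(-0.0062,-27.4396) T_B=(-0.5686,-28.3346) sweep=26.5361

bisector direction at 147.8564° = (-0.846718,0.532042)
center distance |VC| = r/sin(θ/2) = 2.302727/sin(76.7319°) = 2.365879
C = V + |VC|·bis = (-2.1851,-26.6947)
T_A = V + ((C−V)·d_A)·d_A = V + 0.5430·d_A = (-0.0062,-27.4396)
T_B = V + ((C−V)·d_B)·d_B = V + 0.5430·d_B = (-0.5686,-28.3346)
sweep = 180° − θ = 26.5361°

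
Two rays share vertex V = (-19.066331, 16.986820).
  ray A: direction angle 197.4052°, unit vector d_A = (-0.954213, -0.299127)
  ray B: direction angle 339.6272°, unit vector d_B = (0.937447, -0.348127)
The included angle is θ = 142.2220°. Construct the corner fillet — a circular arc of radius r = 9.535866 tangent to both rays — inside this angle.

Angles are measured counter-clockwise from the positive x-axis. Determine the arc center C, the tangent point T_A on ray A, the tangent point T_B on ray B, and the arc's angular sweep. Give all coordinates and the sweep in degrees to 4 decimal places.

bisector direction at 268.5162° = (-0.025894,-0.999665)
center distance |VC| = r/sin(θ/2) = 9.535866/sin(71.1110°) = 10.078625
C = V + |VC|·bis = (-19.3273,6.9116)
T_A = V + ((C−V)·d_A)·d_A = V + 3.2628·d_A = (-22.1797,16.0108)
T_B = V + ((C−V)·d_B)·d_B = V + 3.2628·d_B = (-16.0076,15.8509)
sweep = 180° − θ = 37.7780°

center=(-19.3273,6.9116) T_A=(-22.1797,16.0108) T_B=(-16.0076,15.8509) sweep=37.7780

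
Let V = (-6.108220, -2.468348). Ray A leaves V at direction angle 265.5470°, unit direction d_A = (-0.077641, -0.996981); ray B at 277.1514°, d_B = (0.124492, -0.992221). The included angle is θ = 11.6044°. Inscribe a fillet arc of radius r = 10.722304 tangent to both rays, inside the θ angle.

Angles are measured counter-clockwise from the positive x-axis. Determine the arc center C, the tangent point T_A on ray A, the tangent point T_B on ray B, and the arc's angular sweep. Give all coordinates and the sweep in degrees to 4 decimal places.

bisector direction at 271.3492° = (0.023546,-0.999723)
center distance |VC| = r/sin(θ/2) = 10.722304/sin(5.8022°) = 106.062192
C = V + |VC|·bis = (-3.6109,-108.5011)
T_A = V + ((C−V)·d_A)·d_A = V + 105.5188·d_A = (-14.3008,-107.6686)
T_B = V + ((C−V)·d_B)·d_B = V + 105.5188·d_B = (7.0280,-107.1663)
sweep = 180° − θ = 168.3956°

center=(-3.6109,-108.5011) T_A=(-14.3008,-107.6686) T_B=(7.0280,-107.1663) sweep=168.3956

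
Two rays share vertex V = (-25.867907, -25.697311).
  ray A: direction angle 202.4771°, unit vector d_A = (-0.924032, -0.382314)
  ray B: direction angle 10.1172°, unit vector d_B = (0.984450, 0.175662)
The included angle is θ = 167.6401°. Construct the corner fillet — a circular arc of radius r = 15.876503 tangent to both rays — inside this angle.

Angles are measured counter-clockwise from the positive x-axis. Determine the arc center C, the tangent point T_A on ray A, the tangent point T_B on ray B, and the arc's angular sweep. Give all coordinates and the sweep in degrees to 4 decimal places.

center=(-21.3866,-41.0250) T_A=(-27.4564,-26.3546) T_B=(-24.1755,-25.3953) sweep=12.3599

bisector direction at 286.2971° = (0.280619,-0.959819)
center distance |VC| = r/sin(θ/2) = 15.876503/sin(83.8200°) = 15.969305
C = V + |VC|·bis = (-21.3866,-41.0250)
T_A = V + ((C−V)·d_A)·d_A = V + 1.7191·d_A = (-27.4564,-26.3546)
T_B = V + ((C−V)·d_B)·d_B = V + 1.7191·d_B = (-24.1755,-25.3953)
sweep = 180° − θ = 12.3599°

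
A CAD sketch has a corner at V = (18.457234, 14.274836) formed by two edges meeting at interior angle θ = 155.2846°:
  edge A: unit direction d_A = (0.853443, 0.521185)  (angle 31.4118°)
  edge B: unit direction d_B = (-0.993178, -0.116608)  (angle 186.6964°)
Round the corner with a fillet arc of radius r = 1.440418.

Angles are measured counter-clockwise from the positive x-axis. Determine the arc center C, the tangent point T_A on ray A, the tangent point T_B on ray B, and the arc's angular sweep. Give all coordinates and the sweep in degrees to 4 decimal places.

bisector direction at 109.0541° = (-0.326461,0.945211)
center distance |VC| = r/sin(θ/2) = 1.440418/sin(77.6423°) = 1.474583
C = V + |VC|·bis = (17.9758,15.6686)
T_A = V + ((C−V)·d_A)·d_A = V + 0.3156·d_A = (18.7266,14.4393)
T_B = V + ((C−V)·d_B)·d_B = V + 0.3156·d_B = (18.1438,14.2380)
sweep = 180° − θ = 24.7154°

center=(17.9758,15.6686) T_A=(18.7266,14.4393) T_B=(18.1438,14.2380) sweep=24.7154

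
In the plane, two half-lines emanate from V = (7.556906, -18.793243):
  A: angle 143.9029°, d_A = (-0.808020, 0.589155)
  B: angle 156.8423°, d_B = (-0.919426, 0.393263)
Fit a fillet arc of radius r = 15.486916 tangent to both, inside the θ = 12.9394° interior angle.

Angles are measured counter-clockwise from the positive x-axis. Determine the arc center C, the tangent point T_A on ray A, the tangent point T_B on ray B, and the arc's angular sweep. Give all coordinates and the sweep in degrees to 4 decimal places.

bisector direction at 150.3726° = (-0.869259,0.494358)
center distance |VC| = r/sin(θ/2) = 15.486916/sin(6.4697°) = 137.444298
C = V + |VC|·bis = (-111.9177,49.1534)
T_A = V + ((C−V)·d_A)·d_A = V + 136.5690·d_A = (-102.7935,61.6671)
T_B = V + ((C−V)·d_B)·d_B = V + 136.5690·d_B = (-118.0082,34.9143)
sweep = 180° − θ = 167.0606°

center=(-111.9177,49.1534) T_A=(-102.7935,61.6671) T_B=(-118.0082,34.9143) sweep=167.0606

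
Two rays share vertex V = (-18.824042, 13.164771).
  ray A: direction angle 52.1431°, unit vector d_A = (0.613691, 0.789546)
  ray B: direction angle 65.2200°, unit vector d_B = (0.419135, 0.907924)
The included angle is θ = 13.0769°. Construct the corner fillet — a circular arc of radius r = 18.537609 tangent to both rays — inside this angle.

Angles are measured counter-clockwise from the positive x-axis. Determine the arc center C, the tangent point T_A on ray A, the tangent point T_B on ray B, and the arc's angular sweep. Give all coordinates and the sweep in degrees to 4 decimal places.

center=(65.7965,152.2403) T_A=(80.4328,140.8639) T_B=(48.9658,160.0100) sweep=166.9231

bisector direction at 58.6815° = (0.519794,0.854291)
center distance |VC| = r/sin(θ/2) = 18.537609/sin(6.5385°) = 162.796317
C = V + |VC|·bis = (65.7965,152.2403)
T_A = V + ((C−V)·d_A)·d_A = V + 161.7374·d_A = (80.4328,140.8639)
T_B = V + ((C−V)·d_B)·d_B = V + 161.7374·d_B = (48.9658,160.0100)
sweep = 180° − θ = 166.9231°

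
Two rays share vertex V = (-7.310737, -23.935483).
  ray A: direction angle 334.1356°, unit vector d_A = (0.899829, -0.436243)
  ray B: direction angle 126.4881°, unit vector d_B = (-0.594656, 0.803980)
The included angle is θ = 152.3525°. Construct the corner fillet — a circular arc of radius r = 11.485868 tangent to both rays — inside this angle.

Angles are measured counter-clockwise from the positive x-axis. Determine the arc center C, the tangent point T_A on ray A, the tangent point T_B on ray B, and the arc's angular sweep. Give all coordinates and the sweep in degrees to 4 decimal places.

bisector direction at 50.3118° = (0.638609,0.769532)
center distance |VC| = r/sin(θ/2) = 11.485868/sin(76.1762°) = 11.828476
C = V + |VC|·bis = (0.2430,-14.8331)
T_A = V + ((C−V)·d_A)·d_A = V + 2.8262·d_A = (-4.7676,-25.1684)
T_B = V + ((C−V)·d_B)·d_B = V + 2.8262·d_B = (-8.9914,-21.6632)
sweep = 180° − θ = 27.6475°

center=(0.2430,-14.8331) T_A=(-4.7676,-25.1684) T_B=(-8.9914,-21.6632) sweep=27.6475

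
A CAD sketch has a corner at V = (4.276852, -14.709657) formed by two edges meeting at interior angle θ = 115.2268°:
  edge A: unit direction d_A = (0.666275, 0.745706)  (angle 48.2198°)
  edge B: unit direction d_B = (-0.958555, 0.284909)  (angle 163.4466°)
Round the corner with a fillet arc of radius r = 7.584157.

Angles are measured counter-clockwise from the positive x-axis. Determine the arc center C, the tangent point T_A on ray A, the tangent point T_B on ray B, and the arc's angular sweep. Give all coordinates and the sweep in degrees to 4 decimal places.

bisector direction at 105.8332° = (-0.272838,0.962060)
center distance |VC| = r/sin(θ/2) = 7.584157/sin(57.6134°) = 8.981145
C = V + |VC|·bis = (1.8265,-6.0693)
T_A = V + ((C−V)·d_A)·d_A = V + 4.8106·d_A = (7.4820,-11.1224)
T_B = V + ((C−V)·d_B)·d_B = V + 4.8106·d_B = (-0.3343,-13.3391)
sweep = 180° − θ = 64.7732°

center=(1.8265,-6.0693) T_A=(7.4820,-11.1224) T_B=(-0.3343,-13.3391) sweep=64.7732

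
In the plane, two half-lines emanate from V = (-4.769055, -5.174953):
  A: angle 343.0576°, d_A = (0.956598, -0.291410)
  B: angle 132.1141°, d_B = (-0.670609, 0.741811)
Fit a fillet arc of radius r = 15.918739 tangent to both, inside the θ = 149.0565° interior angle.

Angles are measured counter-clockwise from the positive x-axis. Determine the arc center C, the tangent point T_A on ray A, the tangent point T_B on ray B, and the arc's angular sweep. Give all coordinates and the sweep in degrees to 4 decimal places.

center=(4.0848,8.7689) T_A=(-0.5541,-6.4590) T_B=(-7.7239,-1.9064) sweep=30.9435

bisector direction at 57.5858° = (0.536035,0.844196)
center distance |VC| = r/sin(θ/2) = 15.918739/sin(74.5282°) = 16.517291
C = V + |VC|·bis = (4.0848,8.7689)
T_A = V + ((C−V)·d_A)·d_A = V + 4.4062·d_A = (-0.5541,-6.4590)
T_B = V + ((C−V)·d_B)·d_B = V + 4.4062·d_B = (-7.7239,-1.9064)
sweep = 180° − θ = 30.9435°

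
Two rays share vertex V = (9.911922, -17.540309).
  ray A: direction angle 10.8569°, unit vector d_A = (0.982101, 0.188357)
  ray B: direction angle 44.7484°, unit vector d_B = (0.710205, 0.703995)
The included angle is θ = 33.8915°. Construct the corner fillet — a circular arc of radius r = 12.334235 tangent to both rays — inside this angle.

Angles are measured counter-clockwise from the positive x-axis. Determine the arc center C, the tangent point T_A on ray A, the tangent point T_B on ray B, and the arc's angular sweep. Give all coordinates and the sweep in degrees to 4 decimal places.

center=(47.3446,2.1979) T_A=(49.6679,-9.9155) T_B=(38.6614,10.9578) sweep=146.1085

bisector direction at 27.8026° = (0.884559,0.466428)
center distance |VC| = r/sin(θ/2) = 12.334235/sin(16.9458°) = 42.317905
C = V + |VC|·bis = (47.3446,2.1979)
T_A = V + ((C−V)·d_A)·d_A = V + 40.4805·d_A = (49.6679,-9.9155)
T_B = V + ((C−V)·d_B)·d_B = V + 40.4805·d_B = (38.6614,10.9578)
sweep = 180° − θ = 146.1085°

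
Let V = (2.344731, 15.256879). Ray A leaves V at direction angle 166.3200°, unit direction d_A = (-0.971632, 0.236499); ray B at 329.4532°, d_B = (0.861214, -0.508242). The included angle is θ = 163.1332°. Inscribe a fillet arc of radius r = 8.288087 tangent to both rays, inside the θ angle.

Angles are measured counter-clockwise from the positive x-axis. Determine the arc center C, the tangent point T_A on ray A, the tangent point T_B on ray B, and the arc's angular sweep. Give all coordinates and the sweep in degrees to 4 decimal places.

center=(-0.8093,7.4945) T_A=(1.1508,15.5475) T_B=(3.4030,14.6323) sweep=16.8668

bisector direction at 247.8866° = (-0.376441,-0.926441)
center distance |VC| = r/sin(θ/2) = 8.288087/sin(81.5666°) = 8.378686
C = V + |VC|·bis = (-0.8093,7.4945)
T_A = V + ((C−V)·d_A)·d_A = V + 1.2288·d_A = (1.1508,15.5475)
T_B = V + ((C−V)·d_B)·d_B = V + 1.2288·d_B = (3.4030,14.6323)
sweep = 180° − θ = 16.8668°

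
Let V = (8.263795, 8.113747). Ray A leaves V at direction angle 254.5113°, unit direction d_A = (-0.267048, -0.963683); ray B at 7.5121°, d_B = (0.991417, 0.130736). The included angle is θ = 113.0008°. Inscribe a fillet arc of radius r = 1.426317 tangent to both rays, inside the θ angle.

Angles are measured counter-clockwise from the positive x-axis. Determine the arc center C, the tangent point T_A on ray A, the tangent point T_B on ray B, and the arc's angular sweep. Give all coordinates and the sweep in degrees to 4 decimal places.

center=(9.3862,6.8231) T_A=(8.0117,7.2040) T_B=(9.1997,8.2372) sweep=66.9992

bisector direction at 311.0117° = (0.656213,-0.754576)
center distance |VC| = r/sin(θ/2) = 1.426317/sin(56.5004°) = 1.710438
C = V + |VC|·bis = (9.3862,6.8231)
T_A = V + ((C−V)·d_A)·d_A = V + 0.9440·d_A = (8.0117,7.2040)
T_B = V + ((C−V)·d_B)·d_B = V + 0.9440·d_B = (9.1997,8.2372)
sweep = 180° − θ = 66.9992°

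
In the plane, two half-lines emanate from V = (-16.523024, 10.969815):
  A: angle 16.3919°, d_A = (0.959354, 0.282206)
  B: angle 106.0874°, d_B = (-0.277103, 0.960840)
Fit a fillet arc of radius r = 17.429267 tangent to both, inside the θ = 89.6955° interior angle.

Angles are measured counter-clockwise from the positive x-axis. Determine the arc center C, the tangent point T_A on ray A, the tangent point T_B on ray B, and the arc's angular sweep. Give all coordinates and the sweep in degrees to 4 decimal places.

bisector direction at 61.2396° = (0.481147,0.876640)
center distance |VC| = r/sin(θ/2) = 17.429267/sin(44.8477°) = 24.714466
C = V + |VC|·bis = (-4.6317,32.6355)
T_A = V + ((C−V)·d_A)·d_A = V + 17.5221·d_A = (0.2869,15.9147)
T_B = V + ((C−V)·d_B)·d_B = V + 17.5221·d_B = (-21.3785,27.8058)
sweep = 180° − θ = 90.3045°

center=(-4.6317,32.6355) T_A=(0.2869,15.9147) T_B=(-21.3785,27.8058) sweep=90.3045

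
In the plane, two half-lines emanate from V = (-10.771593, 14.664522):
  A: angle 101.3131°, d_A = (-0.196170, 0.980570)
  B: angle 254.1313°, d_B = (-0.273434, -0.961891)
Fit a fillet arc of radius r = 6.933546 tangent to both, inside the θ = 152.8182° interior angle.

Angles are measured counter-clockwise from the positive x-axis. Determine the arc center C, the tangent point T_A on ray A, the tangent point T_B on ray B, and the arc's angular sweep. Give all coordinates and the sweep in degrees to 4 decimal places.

bisector direction at 177.7222° = (-0.999210,0.039745)
center distance |VC| = r/sin(θ/2) = 6.933546/sin(76.4091°) = 7.133290
C = V + |VC|·bis = (-17.8992,14.9480)
T_A = V + ((C−V)·d_A)·d_A = V + 1.6762·d_A = (-11.1004,16.3082)
T_B = V + ((C−V)·d_B)·d_B = V + 1.6762·d_B = (-11.2299,13.0522)
sweep = 180° − θ = 27.1818°

center=(-17.8992,14.9480) T_A=(-11.1004,16.3082) T_B=(-11.2299,13.0522) sweep=27.1818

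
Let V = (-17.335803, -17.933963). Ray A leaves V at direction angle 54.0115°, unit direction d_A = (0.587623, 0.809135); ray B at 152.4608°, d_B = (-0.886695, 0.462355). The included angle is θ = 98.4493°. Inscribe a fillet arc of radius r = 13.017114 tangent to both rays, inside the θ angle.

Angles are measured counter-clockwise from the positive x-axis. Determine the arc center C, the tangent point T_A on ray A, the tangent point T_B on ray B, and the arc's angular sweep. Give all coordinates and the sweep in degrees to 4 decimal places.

center=(-21.2716,-1.2012) T_A=(-10.7390,-8.8504) T_B=(-27.2901,-12.7434) sweep=81.5507

bisector direction at 103.2362° = (-0.228965,0.973435)
center distance |VC| = r/sin(θ/2) = 13.017114/sin(49.2246°) = 17.189390
C = V + |VC|·bis = (-21.2716,-1.2012)
T_A = V + ((C−V)·d_A)·d_A = V + 11.2263·d_A = (-10.7390,-8.8504)
T_B = V + ((C−V)·d_B)·d_B = V + 11.2263·d_B = (-27.2901,-12.7434)
sweep = 180° − θ = 81.5507°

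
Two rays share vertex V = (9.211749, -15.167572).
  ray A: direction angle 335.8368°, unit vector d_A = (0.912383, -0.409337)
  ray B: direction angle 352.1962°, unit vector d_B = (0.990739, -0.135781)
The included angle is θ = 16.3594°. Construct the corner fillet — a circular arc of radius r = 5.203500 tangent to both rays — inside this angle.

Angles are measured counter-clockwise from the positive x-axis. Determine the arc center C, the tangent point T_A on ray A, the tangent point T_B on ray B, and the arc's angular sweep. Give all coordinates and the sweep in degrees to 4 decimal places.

bisector direction at 344.0165° = (0.961341,-0.275361)
center distance |VC| = r/sin(θ/2) = 5.203500/sin(8.1797°) = 36.572703
C = V + |VC|·bis = (44.3706,-25.2383)
T_A = V + ((C−V)·d_A)·d_A = V + 36.2006·d_A = (42.2406,-29.9858)
T_B = V + ((C−V)·d_B)·d_B = V + 36.2006·d_B = (45.0771,-20.0829)
sweep = 180° − θ = 163.6406°

center=(44.3706,-25.2383) T_A=(42.2406,-29.9858) T_B=(45.0771,-20.0829) sweep=163.6406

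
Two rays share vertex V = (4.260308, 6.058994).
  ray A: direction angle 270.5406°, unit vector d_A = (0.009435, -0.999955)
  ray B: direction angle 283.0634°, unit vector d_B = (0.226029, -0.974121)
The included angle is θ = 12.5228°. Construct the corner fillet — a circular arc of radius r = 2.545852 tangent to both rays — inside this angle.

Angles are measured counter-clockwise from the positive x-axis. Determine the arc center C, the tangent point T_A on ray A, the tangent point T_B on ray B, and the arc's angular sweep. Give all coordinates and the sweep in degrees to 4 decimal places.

bisector direction at 276.8020° = (0.118439,-0.992961)
center distance |VC| = r/sin(θ/2) = 2.545852/sin(6.2614°) = 23.342594
C = V + |VC|·bis = (7.0250,-17.1193)
T_A = V + ((C−V)·d_A)·d_A = V + 23.2033·d_A = (4.4792,-17.1433)
T_B = V + ((C−V)·d_B)·d_B = V + 23.2033·d_B = (9.5049,-16.5439)
sweep = 180° − θ = 167.4772°

center=(7.0250,-17.1193) T_A=(4.4792,-17.1433) T_B=(9.5049,-16.5439) sweep=167.4772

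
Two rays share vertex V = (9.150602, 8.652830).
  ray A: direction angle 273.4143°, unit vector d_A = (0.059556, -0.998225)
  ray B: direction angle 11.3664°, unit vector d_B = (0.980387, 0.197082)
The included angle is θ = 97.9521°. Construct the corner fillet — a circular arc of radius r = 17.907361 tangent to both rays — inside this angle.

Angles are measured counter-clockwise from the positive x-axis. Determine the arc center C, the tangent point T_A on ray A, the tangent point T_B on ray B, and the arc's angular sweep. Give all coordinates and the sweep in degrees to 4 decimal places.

bisector direction at 322.3904° = (0.792187,-0.610279)
center distance |VC| = r/sin(θ/2) = 17.907361/sin(48.9761°) = 23.736113
C = V + |VC|·bis = (27.9540,-5.8328)
T_A = V + ((C−V)·d_A)·d_A = V + 15.5798·d_A = (10.0785,-6.8993)
T_B = V + ((C−V)·d_B)·d_B = V + 15.5798·d_B = (24.4248,11.7233)
sweep = 180° − θ = 82.0479°

center=(27.9540,-5.8328) T_A=(10.0785,-6.8993) T_B=(24.4248,11.7233) sweep=82.0479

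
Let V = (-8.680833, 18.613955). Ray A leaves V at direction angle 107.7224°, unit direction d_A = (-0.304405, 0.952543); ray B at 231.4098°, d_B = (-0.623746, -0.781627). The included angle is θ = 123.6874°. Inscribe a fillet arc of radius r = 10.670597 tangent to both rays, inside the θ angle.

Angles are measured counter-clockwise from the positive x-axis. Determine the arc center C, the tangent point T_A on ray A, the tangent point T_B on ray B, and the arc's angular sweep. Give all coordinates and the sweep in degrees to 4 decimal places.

bisector direction at 169.5661° = (-0.983464,0.181101)
center distance |VC| = r/sin(θ/2) = 10.670597/sin(61.8437°) = 12.102798
C = V + |VC|·bis = (-20.5835,20.8058)
T_A = V + ((C−V)·d_A)·d_A = V + 5.7110·d_A = (-10.4193,24.0540)
T_B = V + ((C−V)·d_B)·d_B = V + 5.7110·d_B = (-12.2431,14.1500)
sweep = 180° − θ = 56.3126°

center=(-20.5835,20.8058) T_A=(-10.4193,24.0540) T_B=(-12.2431,14.1500) sweep=56.3126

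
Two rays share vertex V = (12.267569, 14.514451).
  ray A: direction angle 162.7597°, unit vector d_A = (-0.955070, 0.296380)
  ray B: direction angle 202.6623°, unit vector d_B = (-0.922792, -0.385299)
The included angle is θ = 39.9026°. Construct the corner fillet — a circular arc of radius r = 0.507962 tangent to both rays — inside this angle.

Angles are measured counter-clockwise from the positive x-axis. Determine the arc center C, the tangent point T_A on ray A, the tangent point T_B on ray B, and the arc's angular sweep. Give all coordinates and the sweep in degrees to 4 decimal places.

bisector direction at 182.7110° = (-0.998881,-0.047298)
center distance |VC| = r/sin(θ/2) = 0.507962/sin(19.9513°) = 1.488659
C = V + |VC|·bis = (10.7806,14.4440)
T_A = V + ((C−V)·d_A)·d_A = V + 1.3993·d_A = (10.9311,14.9292)
T_B = V + ((C−V)·d_B)·d_B = V + 1.3993·d_B = (10.9763,13.9753)
sweep = 180° − θ = 140.0974°

center=(10.7806,14.4440) T_A=(10.9311,14.9292) T_B=(10.9763,13.9753) sweep=140.0974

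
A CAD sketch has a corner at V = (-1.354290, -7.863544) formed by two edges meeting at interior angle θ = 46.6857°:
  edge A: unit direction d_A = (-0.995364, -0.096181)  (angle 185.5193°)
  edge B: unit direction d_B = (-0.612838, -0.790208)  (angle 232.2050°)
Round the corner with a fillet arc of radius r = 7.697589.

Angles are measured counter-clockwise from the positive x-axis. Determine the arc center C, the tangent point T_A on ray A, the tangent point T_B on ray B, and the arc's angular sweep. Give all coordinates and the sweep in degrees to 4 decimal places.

bisector direction at 208.8621° = (-0.875784,-0.482704)
center distance |VC| = r/sin(θ/2) = 7.697589/sin(23.3428°) = 19.426961
C = V + |VC|·bis = (-18.3681,-17.2410)
T_A = V + ((C−V)·d_A)·d_A = V + 17.8369·d_A = (-19.1085,-9.5791)
T_B = V + ((C−V)·d_B)·d_B = V + 17.8369·d_B = (-12.2854,-21.9584)
sweep = 180° − θ = 133.3143°

center=(-18.3681,-17.2410) T_A=(-19.1085,-9.5791) T_B=(-12.2854,-21.9584) sweep=133.3143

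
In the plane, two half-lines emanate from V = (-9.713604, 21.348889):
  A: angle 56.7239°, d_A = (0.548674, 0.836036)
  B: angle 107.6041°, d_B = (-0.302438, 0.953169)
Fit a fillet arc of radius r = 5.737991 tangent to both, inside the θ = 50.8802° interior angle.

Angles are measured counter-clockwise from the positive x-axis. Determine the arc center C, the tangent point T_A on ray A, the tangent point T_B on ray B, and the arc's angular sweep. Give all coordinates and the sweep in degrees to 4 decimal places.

center=(-7.8925,34.5818) T_A=(-3.0953,31.4335) T_B=(-13.3617,32.8464) sweep=129.1198

bisector direction at 82.1640° = (0.136338,0.990662)
center distance |VC| = r/sin(θ/2) = 5.737991/sin(25.4401°) = 13.357608
C = V + |VC|·bis = (-7.8925,34.5818)
T_A = V + ((C−V)·d_A)·d_A = V + 12.0624·d_A = (-3.0953,31.4335)
T_B = V + ((C−V)·d_B)·d_B = V + 12.0624·d_B = (-13.3617,32.8464)
sweep = 180° − θ = 129.1198°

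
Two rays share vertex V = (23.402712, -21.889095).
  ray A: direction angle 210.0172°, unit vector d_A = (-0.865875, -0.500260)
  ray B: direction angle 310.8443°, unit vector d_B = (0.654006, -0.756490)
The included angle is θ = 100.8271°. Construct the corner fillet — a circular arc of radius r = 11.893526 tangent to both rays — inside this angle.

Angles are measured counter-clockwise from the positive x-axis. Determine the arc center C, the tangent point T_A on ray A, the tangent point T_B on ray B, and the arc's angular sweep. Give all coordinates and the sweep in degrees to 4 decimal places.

center=(20.8372,-37.1072) T_A=(14.8873,-26.8089) T_B=(29.8345,-29.3287) sweep=79.1729

bisector direction at 260.4307° = (-0.166240,-0.986085)
center distance |VC| = r/sin(θ/2) = 11.893526/sin(50.4136°) = 15.432830
C = V + |VC|·bis = (20.8372,-37.1072)
T_A = V + ((C−V)·d_A)·d_A = V + 9.8344·d_A = (14.8873,-26.8089)
T_B = V + ((C−V)·d_B)·d_B = V + 9.8344·d_B = (29.8345,-29.3287)
sweep = 180° − θ = 79.1729°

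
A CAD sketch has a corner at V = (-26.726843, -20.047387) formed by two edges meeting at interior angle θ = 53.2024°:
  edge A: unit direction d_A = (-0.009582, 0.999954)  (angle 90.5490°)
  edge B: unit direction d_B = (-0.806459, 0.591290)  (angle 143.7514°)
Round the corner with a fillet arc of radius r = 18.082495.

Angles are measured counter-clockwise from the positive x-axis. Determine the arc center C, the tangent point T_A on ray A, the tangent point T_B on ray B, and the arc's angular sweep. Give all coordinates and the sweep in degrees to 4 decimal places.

center=(-45.1545,15.8857) T_A=(-27.0728,16.0590) T_B=(-55.8465,1.3029) sweep=126.7976

bisector direction at 117.1502° = (-0.456325,0.889813)
center distance |VC| = r/sin(θ/2) = 18.082495/sin(26.6012°) = 40.382740
C = V + |VC|·bis = (-45.1545,15.8857)
T_A = V + ((C−V)·d_A)·d_A = V + 36.1080·d_A = (-27.0728,16.0590)
T_B = V + ((C−V)·d_B)·d_B = V + 36.1080·d_B = (-55.8465,1.3029)
sweep = 180° − θ = 126.7976°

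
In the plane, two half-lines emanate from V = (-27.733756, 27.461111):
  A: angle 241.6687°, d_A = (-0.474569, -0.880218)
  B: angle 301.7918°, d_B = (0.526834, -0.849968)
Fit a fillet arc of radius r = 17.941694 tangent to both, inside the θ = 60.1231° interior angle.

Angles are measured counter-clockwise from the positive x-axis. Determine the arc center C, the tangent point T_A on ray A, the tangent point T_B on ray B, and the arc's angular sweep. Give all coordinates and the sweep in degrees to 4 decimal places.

bisector direction at 271.7303° = (0.030194,-0.999544)
center distance |VC| = r/sin(θ/2) = 17.941694/sin(30.0616°) = 35.816766
C = V + |VC|·bis = (-26.6523,-8.3393)
T_A = V + ((C−V)·d_A)·d_A = V + 30.9990·d_A = (-42.4449,0.1752)
T_B = V + ((C−V)·d_B)·d_B = V + 30.9990·d_B = (-11.4024,1.1130)
sweep = 180° − θ = 119.8769°

center=(-26.6523,-8.3393) T_A=(-42.4449,0.1752) T_B=(-11.4024,1.1130) sweep=119.8769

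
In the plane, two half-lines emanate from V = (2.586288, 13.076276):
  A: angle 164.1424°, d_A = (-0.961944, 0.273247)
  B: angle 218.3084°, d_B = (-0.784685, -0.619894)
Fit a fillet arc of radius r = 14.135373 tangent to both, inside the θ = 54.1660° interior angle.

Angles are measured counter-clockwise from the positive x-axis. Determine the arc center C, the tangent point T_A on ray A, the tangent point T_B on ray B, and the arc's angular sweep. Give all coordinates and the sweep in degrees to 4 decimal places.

center=(-27.8673,7.0323) T_A=(-24.0049,20.6297) T_B=(-19.1049,-4.0596) sweep=125.8340

bisector direction at 191.2254° = (-0.980869,-0.194669)
center distance |VC| = r/sin(θ/2) = 14.135373/sin(27.0830°) = 31.047596
C = V + |VC|·bis = (-27.8673,7.0323)
T_A = V + ((C−V)·d_A)·d_A = V + 27.6432·d_A = (-24.0049,20.6297)
T_B = V + ((C−V)·d_B)·d_B = V + 27.6432·d_B = (-19.1049,-4.0596)
sweep = 180° − θ = 125.8340°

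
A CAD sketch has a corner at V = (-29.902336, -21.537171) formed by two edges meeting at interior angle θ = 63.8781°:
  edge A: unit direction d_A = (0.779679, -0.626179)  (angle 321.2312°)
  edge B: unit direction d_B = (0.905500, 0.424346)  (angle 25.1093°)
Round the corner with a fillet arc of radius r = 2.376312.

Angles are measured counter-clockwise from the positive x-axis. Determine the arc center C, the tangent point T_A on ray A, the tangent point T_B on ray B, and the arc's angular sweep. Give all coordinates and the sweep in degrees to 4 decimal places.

bisector direction at 353.1703° = (0.992904,-0.118920)
center distance |VC| = r/sin(θ/2) = 2.376312/sin(31.9391°) = 4.491940
C = V + |VC|·bis = (-25.4423,-22.0714)
T_A = V + ((C−V)·d_A)·d_A = V + 3.8119·d_A = (-26.9303,-23.9241)
T_B = V + ((C−V)·d_B)·d_B = V + 3.8119·d_B = (-26.4507,-19.9196)
sweep = 180° − θ = 116.1219°

center=(-25.4423,-22.0714) T_A=(-26.9303,-23.9241) T_B=(-26.4507,-19.9196) sweep=116.1219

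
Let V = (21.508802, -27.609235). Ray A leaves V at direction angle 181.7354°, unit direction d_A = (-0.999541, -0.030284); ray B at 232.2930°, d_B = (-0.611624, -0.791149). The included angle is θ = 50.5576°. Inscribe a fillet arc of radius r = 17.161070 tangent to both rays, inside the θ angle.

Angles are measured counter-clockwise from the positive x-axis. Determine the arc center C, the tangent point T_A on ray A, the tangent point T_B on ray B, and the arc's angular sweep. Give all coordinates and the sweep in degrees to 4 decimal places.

bisector direction at 207.0142° = (-0.890894,-0.454211)
center distance |VC| = r/sin(θ/2) = 17.161070/sin(25.2788°) = 40.187665
C = V + |VC|·bis = (-14.2941,-45.8629)
T_A = V + ((C−V)·d_A)·d_A = V + 36.3393·d_A = (-14.8138,-28.7097)
T_B = V + ((C−V)·d_B)·d_B = V + 36.3393·d_B = (-0.7172,-56.3590)
sweep = 180° − θ = 129.4424°

center=(-14.2941,-45.8629) T_A=(-14.8138,-28.7097) T_B=(-0.7172,-56.3590) sweep=129.4424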